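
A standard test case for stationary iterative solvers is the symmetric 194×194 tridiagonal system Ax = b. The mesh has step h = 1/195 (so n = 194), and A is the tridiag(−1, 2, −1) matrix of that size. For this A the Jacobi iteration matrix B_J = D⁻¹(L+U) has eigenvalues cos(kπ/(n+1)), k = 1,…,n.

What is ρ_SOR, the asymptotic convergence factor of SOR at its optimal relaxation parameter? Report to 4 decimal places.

With n=194, ρ(Jacobi) = cos(π/195) = 0.9999.
root = sin(π/195) = 0.01611  (since 1−cos² = sin²).
Young: ω* = 2/(1+√(1−ρ_J²)) = 2/(1+0.01611) = 2/1.01611 = 1.9683.
[ρ_SOR] ω* − 1 = 0.9683.

ρ_SOR = 0.9683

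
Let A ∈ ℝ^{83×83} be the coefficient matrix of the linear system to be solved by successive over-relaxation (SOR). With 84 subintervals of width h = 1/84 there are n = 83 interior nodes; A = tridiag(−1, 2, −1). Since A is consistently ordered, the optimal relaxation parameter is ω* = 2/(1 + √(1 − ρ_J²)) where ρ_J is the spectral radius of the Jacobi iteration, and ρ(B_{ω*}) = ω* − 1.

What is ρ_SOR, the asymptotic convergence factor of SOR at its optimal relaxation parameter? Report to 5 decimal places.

[ρ_J] n=83: ρ(B_J) = cos(π/(n+1)) = cos(π/84) = 0.99930.
√(1−ρ_J²) = |sin(π/84)| = 0.037391
ω* = 2/(1 + 0.037391) = 2/1.037391 = 1.92791.
ρ_SOR = ω* − 1 ≈ 0.92791.

ρ_SOR = 0.92791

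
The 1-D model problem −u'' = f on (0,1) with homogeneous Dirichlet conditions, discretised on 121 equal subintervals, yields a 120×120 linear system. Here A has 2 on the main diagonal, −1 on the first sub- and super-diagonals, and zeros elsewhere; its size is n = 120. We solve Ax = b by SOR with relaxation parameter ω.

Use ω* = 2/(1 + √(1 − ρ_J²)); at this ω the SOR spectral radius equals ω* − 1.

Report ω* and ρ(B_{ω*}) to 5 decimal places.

[ρ_J] n=120: ρ(B_J) = cos(π/(n+1)) = cos(π/121) = 0.99966.
root = sin(π/121) = 0.025961  (since 1−cos² = sin²).
ω* = 2 / (1 + 0.025961) = 2 / 1.025961 ≈ 1.94939.
ρ_SOR = ω* − 1 = 1.94939 − 1 = 0.94939.

ω* = 1.94939, ρ_SOR = 0.94939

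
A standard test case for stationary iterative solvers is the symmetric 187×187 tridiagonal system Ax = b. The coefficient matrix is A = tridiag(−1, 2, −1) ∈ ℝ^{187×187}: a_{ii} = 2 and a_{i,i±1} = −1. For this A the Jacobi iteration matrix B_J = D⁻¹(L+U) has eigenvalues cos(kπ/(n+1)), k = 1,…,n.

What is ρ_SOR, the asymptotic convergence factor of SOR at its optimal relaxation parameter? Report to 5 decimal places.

ρ_SOR = 0.96713

½·tridiag(1,0,1) at n=187: λ_k = cos(kπ/188); max |λ| at k=1 ⇒ ρ_J = cos(π/188) ≈ 0.99986.
√(1−ρ_J²) = |sin(π/188)| = 0.016710
So ω* = 2/1.016710 = 1.96713 (Young).
[ρ_SOR] ω* − 1 = 0.96713.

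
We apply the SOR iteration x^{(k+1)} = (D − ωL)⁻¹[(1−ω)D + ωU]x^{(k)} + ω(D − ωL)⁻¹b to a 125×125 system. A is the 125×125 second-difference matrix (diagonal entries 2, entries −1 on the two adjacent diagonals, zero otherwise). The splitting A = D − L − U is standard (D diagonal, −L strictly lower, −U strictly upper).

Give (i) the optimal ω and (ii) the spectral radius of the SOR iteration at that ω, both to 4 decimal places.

ω* = 1.9514, ρ_SOR = 0.9514

With n=125, ρ(Jacobi) = cos(π/126) = 0.9997.
1 − cos²(π/126) = sin²(π/126) ⇒ √(1−ρ_J²) = sin(π/126) = 0.02493.
ω* = 2/(1 + 0.02493) = 2/1.02493 = 1.9514.
and ρ(B_{ω*}) = 1.9514 − 1 = 0.9514.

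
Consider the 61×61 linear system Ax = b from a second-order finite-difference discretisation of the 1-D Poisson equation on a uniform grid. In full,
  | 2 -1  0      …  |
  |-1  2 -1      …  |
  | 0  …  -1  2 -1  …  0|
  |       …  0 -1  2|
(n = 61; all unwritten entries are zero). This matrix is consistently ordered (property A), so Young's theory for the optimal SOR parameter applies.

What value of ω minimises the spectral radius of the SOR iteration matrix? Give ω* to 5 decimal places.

B_J for the 61×61 system has eigenvalues cos(kπ/62); ρ_J = cos(π/62) = 0.99872.
√(1−ρ_J²) = |sin(π/62)| = 0.050649
[ω*] 2 ÷ (1 + 0.050649) = 2 ÷ 1.050649 = 1.90359.
and ρ(B_{ω*}) = 1.90359 − 1 = 0.90359.

ω* = 1.90359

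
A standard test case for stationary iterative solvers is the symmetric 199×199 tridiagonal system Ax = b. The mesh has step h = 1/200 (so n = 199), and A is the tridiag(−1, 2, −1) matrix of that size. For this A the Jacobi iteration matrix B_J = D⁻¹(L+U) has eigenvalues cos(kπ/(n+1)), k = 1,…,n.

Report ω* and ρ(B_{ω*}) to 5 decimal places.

ω* = 1.96907, ρ_SOR = 0.96907

B_J for the 199×199 system has eigenvalues cos(kπ/200); ρ_J = cos(π/200) = 0.99988.
√(1 − cos²(π/200)) = sin(π/200) ≈ 0.015707.
ω* = 2/(1 + 0.015707) = 2/1.015707 = 1.96907.
ρ(B_{ω*}) = ω*−1 = 0.96907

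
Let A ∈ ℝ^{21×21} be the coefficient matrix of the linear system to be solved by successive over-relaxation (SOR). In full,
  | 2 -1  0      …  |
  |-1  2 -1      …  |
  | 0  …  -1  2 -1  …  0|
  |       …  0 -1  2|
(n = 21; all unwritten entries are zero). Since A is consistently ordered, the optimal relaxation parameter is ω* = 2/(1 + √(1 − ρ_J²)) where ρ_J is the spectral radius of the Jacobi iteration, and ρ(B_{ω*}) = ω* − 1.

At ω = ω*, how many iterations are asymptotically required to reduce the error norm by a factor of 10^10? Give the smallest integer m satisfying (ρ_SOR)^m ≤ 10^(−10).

B_J for the 21×21 system has eigenvalues cos(kπ/22); ρ_J = cos(π/22) = 0.9898214.
1 − cos²(π/22) = sin²(π/22) ⇒ √(1−ρ_J²) = sin(π/22) = 0.1423148.
ω* = 2 / (1 + 0.1423148) = 2 / 1.1423148 ≈ 1.7508309.
At ω = 1.7508309 every |λ(B_ω)| = ω−1, so ρ_SOR = 0.7508309.
For 10 digits: m = 10·ln10 / (−ln 0.7508309) = 23.0259/0.286575 = 80.349; round up → m = 81.

m = 81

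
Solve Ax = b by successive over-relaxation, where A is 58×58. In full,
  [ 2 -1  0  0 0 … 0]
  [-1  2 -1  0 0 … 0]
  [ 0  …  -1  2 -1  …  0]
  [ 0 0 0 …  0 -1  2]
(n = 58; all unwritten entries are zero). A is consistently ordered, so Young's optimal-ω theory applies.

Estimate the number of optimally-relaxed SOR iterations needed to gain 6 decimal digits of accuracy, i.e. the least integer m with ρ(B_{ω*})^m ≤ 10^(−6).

[ρ_J] n=58: ρ(B_J) = cos(π/(n+1)) = cos(π/59) = 0.9985827.
√(1−ρ_J²) simplifies to sin(π/59) = 0.0532222.
ω* = 2 / (1 + 0.0532222) = 2 / 1.0532222 ≈ 1.8989345.
ρ_SOR = ω* − 1 ≈ 0.8989345.
ρ_SOR^m ≤ 10^(−6) ⇔ m ≥ 6·ln10/(−ln 0.8989345) = 13.8155/0.106545 = 129.668; m = ⌈129.668⌉ = 130.

m = 130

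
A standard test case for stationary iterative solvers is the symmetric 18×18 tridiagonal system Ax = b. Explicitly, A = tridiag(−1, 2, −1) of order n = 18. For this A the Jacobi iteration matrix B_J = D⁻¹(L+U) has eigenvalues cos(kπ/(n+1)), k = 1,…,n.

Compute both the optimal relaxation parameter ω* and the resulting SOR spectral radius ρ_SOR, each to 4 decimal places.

ω* = 1.7173, ρ_SOR = 0.7173

With n=18, ρ(Jacobi) = cos(π/19) = 0.9864.
√(1−ρ_J²) = |sin(π/19)| = 0.16459
Then 2/(1+√(1−ρ_J²)) = 2/(1+0.16459); ω* = 2/1.16459 = 1.7173.
and ρ(B_{ω*}) = 1.7173 − 1 = 0.7173.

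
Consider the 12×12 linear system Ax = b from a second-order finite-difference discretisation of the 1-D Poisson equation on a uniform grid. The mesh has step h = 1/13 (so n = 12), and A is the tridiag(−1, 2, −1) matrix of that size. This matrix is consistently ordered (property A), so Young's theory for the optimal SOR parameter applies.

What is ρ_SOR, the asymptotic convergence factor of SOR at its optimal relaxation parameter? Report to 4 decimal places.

ρ_SOR = 0.6138

½·tridiag(1,0,1) at n=12: λ_k = cos(kπ/13); max |λ| at k=1 ⇒ ρ_J = cos(π/13) ≈ 0.9709.
√(1−ρ_J²) = |sin(π/13)| = 0.23932
Young: ω* = 2/(1+√(1−ρ_J²)) = 2/(1+0.23932) = 2/1.23932 = 1.6138.
ρ_SOR = ω* − 1 ≈ 0.6138.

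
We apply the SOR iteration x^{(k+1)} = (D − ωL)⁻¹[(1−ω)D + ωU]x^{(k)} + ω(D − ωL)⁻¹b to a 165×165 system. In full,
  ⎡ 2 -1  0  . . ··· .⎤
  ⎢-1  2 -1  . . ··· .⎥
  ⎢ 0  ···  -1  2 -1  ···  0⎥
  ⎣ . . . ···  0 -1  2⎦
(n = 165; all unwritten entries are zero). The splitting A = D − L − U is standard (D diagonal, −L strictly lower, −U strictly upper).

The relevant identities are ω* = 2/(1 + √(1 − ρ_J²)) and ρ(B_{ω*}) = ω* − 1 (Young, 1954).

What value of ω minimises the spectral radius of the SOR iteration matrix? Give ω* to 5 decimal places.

ω* = 1.96285

n=165: λ(B_J) = 1 − λ(A)/2 = cos(kπ/166); k=1 gives ρ_J = 0.99982.
√(1 − cos²(π/166)) = sin(π/166) ≈ 0.018924.
Young: ω* = 2/(1+√(1−ρ_J²)) = 2/(1+0.018924) = 2/1.018924 = 1.96285.
Hence ρ(B_{ω*}) = 1.96285 − 1 = 0.96285.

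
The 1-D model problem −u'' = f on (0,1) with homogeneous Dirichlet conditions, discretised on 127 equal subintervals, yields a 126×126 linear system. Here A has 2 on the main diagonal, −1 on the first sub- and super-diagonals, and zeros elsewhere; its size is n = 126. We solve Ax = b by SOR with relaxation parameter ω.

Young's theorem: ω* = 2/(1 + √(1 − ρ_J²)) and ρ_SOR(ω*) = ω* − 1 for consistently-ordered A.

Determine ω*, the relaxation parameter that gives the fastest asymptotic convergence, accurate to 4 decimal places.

B_J for the 126×126 system has eigenvalues cos(kπ/127); ρ_J = cos(π/127) = 0.9997.
√(1−ρ_J²) simplifies to sin(π/127) = 0.02473.
ω* = 2 / (1 + 0.02473) = 2 / 1.02473 ≈ 1.9517.
ρ(B_{ω*}) = ω*−1 = 0.9517

ω* = 1.9517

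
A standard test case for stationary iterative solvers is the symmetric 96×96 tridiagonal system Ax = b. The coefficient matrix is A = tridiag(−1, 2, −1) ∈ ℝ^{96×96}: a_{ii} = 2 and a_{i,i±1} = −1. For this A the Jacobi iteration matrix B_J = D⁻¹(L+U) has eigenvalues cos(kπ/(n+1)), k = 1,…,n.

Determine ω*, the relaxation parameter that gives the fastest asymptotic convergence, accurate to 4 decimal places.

B_J for the 96×96 system has eigenvalues cos(kπ/97); ρ_J = cos(π/97) = 0.9995.
√(1−ρ_J²) simplifies to sin(π/97) = 0.03238.
Young: ω* = 2/(1+√(1−ρ_J²)) = 2/(1+0.03238) = 2/1.03238 = 1.9373.
ρ_SOR = ω* − 1 = 1.9373 − 1 = 0.9373.

ω* = 1.9373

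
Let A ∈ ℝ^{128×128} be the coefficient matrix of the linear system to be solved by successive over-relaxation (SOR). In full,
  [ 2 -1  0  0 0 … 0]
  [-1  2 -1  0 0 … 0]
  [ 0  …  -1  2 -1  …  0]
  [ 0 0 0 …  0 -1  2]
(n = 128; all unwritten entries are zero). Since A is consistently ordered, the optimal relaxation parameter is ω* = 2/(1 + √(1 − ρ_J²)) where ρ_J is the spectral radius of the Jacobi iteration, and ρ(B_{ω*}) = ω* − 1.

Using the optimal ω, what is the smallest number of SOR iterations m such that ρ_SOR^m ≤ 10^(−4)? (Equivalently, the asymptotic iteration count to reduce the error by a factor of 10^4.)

m = 190

B_J for the 128×128 system has eigenvalues cos(kπ/129); ρ_J = cos(π/129) = 0.9997035.
√(1 − cos²(π/129)) = sin(π/129) ≈ 0.0243510.
ω* = 2/(1+0.0243510) = 1.9524558
ρ_SOR = ω* − 1 = 1.9524558 − 1 = 0.9524558.
For 4 digits: m = 4·ln10 / (−ln 0.9524558) = 9.21034/0.0487116 = 189.079; round up → m = 190.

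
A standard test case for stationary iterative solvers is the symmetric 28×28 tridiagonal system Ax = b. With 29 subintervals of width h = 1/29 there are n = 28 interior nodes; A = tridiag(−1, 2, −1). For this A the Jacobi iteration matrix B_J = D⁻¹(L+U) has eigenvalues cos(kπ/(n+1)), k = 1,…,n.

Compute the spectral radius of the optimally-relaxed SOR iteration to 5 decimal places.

ρ_SOR = 0.80486

ρ_J = max_k |cos(kπ/29)| = cos(π/29) = 0.99414
√(1 − cos²(π/29)) = sin(π/29) ≈ 0.108119.
ω* = 2/(1+0.108119) = 1.80486
At ω = 1.80486 every |λ(B_ω)| = ω−1, so ρ_SOR = 0.80486.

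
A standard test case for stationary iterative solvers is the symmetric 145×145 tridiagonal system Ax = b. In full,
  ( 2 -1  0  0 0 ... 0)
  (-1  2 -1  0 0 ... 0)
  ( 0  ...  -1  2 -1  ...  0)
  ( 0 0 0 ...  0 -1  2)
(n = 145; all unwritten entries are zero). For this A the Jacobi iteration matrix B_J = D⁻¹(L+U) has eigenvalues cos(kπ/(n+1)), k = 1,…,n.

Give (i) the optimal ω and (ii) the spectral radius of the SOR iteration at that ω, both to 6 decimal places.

½·tridiag(1,0,1) at n=145: λ_k = cos(kπ/146); max |λ| at k=1 ⇒ ρ_J = cos(π/146) ≈ 0.999769.
√(1−ρ_J²) = |sin(π/146)| = 0.0215161
ω* = 2/(1+0.0215161) = 1.957874
At ω = 1.957874 every |λ(B_ω)| = ω−1, so ρ_SOR = 0.957874.

ω* = 1.957874, ρ_SOR = 0.957874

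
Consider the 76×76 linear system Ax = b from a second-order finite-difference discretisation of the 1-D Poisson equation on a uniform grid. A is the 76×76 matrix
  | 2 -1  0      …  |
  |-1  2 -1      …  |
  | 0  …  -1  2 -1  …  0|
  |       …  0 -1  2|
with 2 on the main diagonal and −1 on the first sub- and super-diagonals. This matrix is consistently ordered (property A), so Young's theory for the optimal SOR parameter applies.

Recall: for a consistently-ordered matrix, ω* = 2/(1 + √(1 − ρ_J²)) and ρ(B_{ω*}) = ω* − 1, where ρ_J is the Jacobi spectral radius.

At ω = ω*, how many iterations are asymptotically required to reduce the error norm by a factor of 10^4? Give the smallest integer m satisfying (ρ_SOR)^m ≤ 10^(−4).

spectrum of D⁻¹(L+U) = {cos(kπ/77) : 1≤k≤76}; ρ_J = cos(π/77) = 0.9991678.
√(1−ρ_J²) simplifies to sin(π/77) = 0.0407886.
Then 2/(1+√(1−ρ_J²)) = 2/(1+0.0407886); ω* = 2/1.0407886 = 1.9216198.
[ρ_SOR] ω* − 1 = 0.9216198.
m ≥ 4·ln10 / (−ln 0.9216198) = 112.841; smallest integer m = 113.

m = 113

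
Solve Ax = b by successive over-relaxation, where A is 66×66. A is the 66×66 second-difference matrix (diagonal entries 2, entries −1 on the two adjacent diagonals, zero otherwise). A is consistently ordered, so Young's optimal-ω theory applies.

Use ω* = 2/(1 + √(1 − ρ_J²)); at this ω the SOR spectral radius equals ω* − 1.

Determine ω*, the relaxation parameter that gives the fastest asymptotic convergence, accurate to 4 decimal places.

ω* = 1.9105

[ρ_J] n=66: ρ(B_J) = cos(π/(n+1)) = cos(π/67) = 0.9989.
√(1−ρ_J²) = |sin(π/67)| = 0.04687
ω* = 2/(1+0.04687) = 1.9105
At ω = 1.9105 every |λ(B_ω)| = ω−1, so ρ_SOR = 0.9105.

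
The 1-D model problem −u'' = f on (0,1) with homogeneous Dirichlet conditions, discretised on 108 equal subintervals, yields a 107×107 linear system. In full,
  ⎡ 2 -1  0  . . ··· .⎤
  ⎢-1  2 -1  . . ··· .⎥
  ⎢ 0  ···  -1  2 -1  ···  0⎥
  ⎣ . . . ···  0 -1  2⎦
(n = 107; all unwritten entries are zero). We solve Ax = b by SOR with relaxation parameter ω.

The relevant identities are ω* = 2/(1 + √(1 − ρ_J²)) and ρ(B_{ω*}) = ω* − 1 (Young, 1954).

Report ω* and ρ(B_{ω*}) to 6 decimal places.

B_J for the 107×107 system has eigenvalues cos(kπ/108); ρ_J = cos(π/108) = 0.999577.
root = sin(π/108) = 0.0290847  (since 1−cos² = sin²).
ω* = 2/(1+0.0290847) = 1.943475
ρ_SOR = ω* − 1 ≈ 0.943475.

ω* = 1.943475, ρ_SOR = 0.943475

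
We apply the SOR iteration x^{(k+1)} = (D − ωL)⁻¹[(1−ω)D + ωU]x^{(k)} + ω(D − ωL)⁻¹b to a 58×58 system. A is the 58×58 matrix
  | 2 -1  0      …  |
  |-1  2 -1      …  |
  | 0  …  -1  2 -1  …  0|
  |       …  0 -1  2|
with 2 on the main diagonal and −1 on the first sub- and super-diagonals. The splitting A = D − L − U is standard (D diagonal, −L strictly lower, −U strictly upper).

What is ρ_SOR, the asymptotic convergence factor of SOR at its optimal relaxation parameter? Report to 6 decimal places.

ρ_SOR = 0.898935

With n=58, ρ(Jacobi) = cos(π/59) = 0.998583.
1 − cos²(π/59) = sin²(π/59) ⇒ √(1−ρ_J²) = sin(π/59) = 0.0532222.
ω* = 2/(1 + 0.0532222) = 2/1.0532222 = 1.898935.
ρ(B_{ω*}) = ω*−1 = 0.898935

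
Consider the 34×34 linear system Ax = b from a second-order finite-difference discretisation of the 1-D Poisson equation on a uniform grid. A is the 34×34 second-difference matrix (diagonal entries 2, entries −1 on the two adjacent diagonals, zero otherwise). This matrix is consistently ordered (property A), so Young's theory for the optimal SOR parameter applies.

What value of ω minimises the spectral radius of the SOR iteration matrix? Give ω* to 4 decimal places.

ω* = 1.8355

ρ_J = max_k |cos(kπ/35)| = cos(π/35) = 0.9960
√(1−ρ_J²) = |sin(π/35)| = 0.08964
[ω*] 2 ÷ (1 + 0.08964) = 2 ÷ 1.08964 = 1.8355.
At ω = 1.8355 every |λ(B_ω)| = ω−1, so ρ_SOR = 0.8355.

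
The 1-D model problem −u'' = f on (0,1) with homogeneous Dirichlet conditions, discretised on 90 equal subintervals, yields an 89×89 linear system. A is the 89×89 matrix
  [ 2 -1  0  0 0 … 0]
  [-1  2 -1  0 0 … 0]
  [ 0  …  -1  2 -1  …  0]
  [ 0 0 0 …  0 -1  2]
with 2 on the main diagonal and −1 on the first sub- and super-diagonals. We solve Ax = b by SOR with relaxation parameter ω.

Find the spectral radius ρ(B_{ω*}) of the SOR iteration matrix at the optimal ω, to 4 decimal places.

With n=89, ρ(Jacobi) = cos(π/90) = 0.9994.
√(1 − cos²(π/90)) = sin(π/90) ≈ 0.03490.
ω* = 2 / (1 + 0.03490) = 2 / 1.03490 ≈ 1.9326.
Hence ρ(B_{ω*}) = 1.9326 − 1 = 0.9326.

ρ_SOR = 0.9326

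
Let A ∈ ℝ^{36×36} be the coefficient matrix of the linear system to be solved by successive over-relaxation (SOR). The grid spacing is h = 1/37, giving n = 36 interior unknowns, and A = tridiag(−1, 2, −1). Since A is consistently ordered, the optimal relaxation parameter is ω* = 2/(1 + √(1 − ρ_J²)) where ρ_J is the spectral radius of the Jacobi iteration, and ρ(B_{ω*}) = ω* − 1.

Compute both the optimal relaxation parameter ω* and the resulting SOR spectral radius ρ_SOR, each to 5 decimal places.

ρ_J = max_k |cos(kπ/37)| = cos(π/37) = 0.99640
√(1 − cos²(π/37)) = sin(π/37) ≈ 0.084806.
[ω*] 2 ÷ (1 + 0.084806) = 2 ÷ 1.084806 = 1.84365.
Hence ρ(B_{ω*}) = 1.84365 − 1 = 0.84365.

ω* = 1.84365, ρ_SOR = 0.84365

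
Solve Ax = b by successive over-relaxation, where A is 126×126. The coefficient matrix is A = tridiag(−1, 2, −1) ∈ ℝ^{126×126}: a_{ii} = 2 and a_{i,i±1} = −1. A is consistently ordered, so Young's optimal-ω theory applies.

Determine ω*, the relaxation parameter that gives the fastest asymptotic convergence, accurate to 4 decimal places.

[ρ_J] n=126: ρ(B_J) = cos(π/(n+1)) = cos(π/127) = 0.9997.
√(1−ρ_J²) simplifies to sin(π/127) = 0.02473.
ω* = 2/(1 + 0.02473) = 2/1.02473 = 1.9517.
ρ_SOR = ω* − 1 = 1.9517 − 1 = 0.9517.

ω* = 1.9517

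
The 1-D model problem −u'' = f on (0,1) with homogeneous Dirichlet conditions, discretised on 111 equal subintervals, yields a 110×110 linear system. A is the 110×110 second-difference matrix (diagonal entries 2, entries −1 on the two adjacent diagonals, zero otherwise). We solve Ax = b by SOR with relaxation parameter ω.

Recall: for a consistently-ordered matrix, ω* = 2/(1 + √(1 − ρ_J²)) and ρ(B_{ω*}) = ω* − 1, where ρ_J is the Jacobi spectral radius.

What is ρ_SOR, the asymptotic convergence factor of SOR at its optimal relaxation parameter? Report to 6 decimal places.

ρ_SOR = 0.944960

B_J for the 110×110 system has eigenvalues cos(kπ/111); ρ_J = cos(π/111) = 0.999600.
√(1−ρ_J²) simplifies to sin(π/111) = 0.0282989.
Then 2/(1+√(1−ρ_J²)) = 2/(1+0.0282989); ω* = 2/1.0282989 = 1.944960.
and ρ(B_{ω*}) = 1.944960 − 1 = 0.944960.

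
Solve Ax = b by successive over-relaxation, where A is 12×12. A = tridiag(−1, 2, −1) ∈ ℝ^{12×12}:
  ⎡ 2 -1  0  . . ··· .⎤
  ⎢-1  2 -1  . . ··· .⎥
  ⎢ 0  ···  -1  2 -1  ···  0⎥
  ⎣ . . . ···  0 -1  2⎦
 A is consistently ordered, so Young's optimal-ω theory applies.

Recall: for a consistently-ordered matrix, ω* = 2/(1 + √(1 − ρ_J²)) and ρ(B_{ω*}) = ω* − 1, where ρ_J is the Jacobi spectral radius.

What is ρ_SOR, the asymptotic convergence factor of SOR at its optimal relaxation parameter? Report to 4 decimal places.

ρ_SOR = 0.6138

With n=12, ρ(Jacobi) = cos(π/13) = 0.9709.
√(1−ρ_J²) = |sin(π/13)| = 0.23932
[ω*] 2 ÷ (1 + 0.23932) = 2 ÷ 1.23932 = 1.6138.
At ω = 1.6138 every |λ(B_ω)| = ω−1, so ρ_SOR = 0.6138.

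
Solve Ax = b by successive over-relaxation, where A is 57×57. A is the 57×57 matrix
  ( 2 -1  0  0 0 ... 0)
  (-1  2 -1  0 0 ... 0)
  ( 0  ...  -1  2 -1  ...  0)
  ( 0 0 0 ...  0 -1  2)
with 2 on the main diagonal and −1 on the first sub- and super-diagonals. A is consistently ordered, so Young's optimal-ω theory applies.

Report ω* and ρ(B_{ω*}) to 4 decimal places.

B_J for the 57×57 system has eigenvalues cos(kπ/58); ρ_J = cos(π/58) = 0.9985.
1 − cos²(π/58) = sin²(π/58) ⇒ √(1−ρ_J²) = sin(π/58) = 0.05414.
Young: ω* = 2/(1+√(1−ρ_J²)) = 2/(1+0.05414) = 2/1.05414 = 1.8973.
Hence ρ(B_{ω*}) = 1.8973 − 1 = 0.8973.

ω* = 1.8973, ρ_SOR = 0.8973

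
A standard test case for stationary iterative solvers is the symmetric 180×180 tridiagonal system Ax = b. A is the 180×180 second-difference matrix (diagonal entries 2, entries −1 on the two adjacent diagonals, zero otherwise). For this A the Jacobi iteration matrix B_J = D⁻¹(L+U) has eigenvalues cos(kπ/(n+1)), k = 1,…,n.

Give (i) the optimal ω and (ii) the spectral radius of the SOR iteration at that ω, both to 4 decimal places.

With n=180, ρ(Jacobi) = cos(π/181) = 0.9998.
√(1 − cos²(π/181)) = sin(π/181) ≈ 0.01736.
Then 2/(1+√(1−ρ_J²)) = 2/(1+0.01736); ω* = 2/1.01736 = 1.9659.
[ρ_SOR] ω* − 1 = 0.9659.

ω* = 1.9659, ρ_SOR = 0.9659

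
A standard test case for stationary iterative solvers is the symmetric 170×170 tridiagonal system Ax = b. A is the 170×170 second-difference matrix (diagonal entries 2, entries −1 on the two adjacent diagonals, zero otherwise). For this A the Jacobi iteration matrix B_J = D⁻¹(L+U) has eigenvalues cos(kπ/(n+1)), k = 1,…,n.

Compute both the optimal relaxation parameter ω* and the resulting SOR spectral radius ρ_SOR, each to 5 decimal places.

ω* = 1.96392, ρ_SOR = 0.96392

[ρ_J] n=170: ρ(B_J) = cos(π/(n+1)) = cos(π/171) = 0.99983.
root = sin(π/171) = 0.018371  (since 1−cos² = sin²).
[ω*] 2 ÷ (1 + 0.018371) = 2 ÷ 1.018371 = 1.96392.
[ρ_SOR] ω* − 1 = 0.96392.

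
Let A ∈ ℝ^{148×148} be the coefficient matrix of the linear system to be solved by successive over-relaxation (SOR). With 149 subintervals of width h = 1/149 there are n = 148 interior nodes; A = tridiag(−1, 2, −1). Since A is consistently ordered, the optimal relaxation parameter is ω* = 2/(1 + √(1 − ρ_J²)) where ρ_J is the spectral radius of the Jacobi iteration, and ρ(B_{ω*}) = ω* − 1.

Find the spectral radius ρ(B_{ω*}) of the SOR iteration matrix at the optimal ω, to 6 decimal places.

spectrum of D⁻¹(L+U) = {cos(kπ/149) : 1≤k≤148}; ρ_J = cos(π/149) = 0.999778.
root = sin(π/149) = 0.0210830  (since 1−cos² = sin²).
ω* = 2/(1+0.0210830) = 1.958705
At ω = 1.958705 every |λ(B_ω)| = ω−1, so ρ_SOR = 0.958705.

ρ_SOR = 0.958705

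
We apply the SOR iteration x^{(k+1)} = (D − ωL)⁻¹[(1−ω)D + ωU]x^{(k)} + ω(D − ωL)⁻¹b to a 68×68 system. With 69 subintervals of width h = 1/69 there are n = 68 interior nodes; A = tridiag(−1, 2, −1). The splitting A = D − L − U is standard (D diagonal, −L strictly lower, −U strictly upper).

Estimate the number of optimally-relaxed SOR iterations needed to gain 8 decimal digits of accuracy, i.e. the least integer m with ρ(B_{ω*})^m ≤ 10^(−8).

B_J for the 68×68 system has eigenvalues cos(kπ/69); ρ_J = cos(π/69) = 0.9989637.
√(1−ρ_J²) = |sin(π/69)| = 0.0455146
Young: ω* = 2/(1+√(1−ρ_J²)) = 2/(1+0.0455146) = 2/1.0455146 = 1.9129336.
ρ_SOR = ω* − 1 = 1.9129336 − 1 = 0.9129336.
Need (0.9129336)^m ≤ 10^(−8): m ≥ 8·ln10/|ln 0.9129336| = 18.4207/0.0910921 = 202.221 ⇒ m = 203.

m = 203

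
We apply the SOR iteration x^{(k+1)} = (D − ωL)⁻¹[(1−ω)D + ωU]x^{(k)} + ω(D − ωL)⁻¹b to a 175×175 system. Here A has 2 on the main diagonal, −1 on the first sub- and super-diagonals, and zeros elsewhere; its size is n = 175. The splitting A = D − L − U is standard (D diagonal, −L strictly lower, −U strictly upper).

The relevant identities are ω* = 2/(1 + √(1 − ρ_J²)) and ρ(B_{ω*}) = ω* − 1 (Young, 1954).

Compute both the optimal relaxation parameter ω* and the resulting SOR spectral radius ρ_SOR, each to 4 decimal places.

ω* = 1.9649, ρ_SOR = 0.9649

[ρ_J] n=175: ρ(B_J) = cos(π/(n+1)) = cos(π/176) = 0.9998.
√(1−ρ_J²) = |sin(π/176)| = 0.01785
ω* = 2/(1 + 0.01785) = 2/1.01785 = 1.9649.
At ω = 1.9649 every |λ(B_ω)| = ω−1, so ρ_SOR = 0.9649.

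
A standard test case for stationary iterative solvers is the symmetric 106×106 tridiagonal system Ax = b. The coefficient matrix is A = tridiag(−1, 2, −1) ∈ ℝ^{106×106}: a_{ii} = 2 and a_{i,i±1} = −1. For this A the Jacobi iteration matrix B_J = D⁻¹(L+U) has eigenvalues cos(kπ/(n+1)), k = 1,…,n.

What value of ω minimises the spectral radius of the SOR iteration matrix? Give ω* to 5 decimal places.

ρ_J = max_k |cos(kπ/107)| = cos(π/107) = 0.99957
root = sin(π/107) = 0.029356  (since 1−cos² = sin²).
So ω* = 2/1.029356 = 1.94296 (Young).
and ρ(B_{ω*}) = 1.94296 − 1 = 0.94296.

ω* = 1.94296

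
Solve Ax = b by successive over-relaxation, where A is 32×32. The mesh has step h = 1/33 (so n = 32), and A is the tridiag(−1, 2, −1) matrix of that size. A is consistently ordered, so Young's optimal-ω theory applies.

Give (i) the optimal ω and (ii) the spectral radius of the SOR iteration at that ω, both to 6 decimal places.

[ρ_J] n=32: ρ(B_J) = cos(π/(n+1)) = cos(π/33) = 0.995472.
√(1 − cos²(π/33)) = sin(π/33) ≈ 0.0950560.
ω* = 2/(1 + 0.0950560) = 2/1.0950560 = 1.826391.
ρ_SOR = ω* − 1 ≈ 0.826391.

ω* = 1.826391, ρ_SOR = 0.826391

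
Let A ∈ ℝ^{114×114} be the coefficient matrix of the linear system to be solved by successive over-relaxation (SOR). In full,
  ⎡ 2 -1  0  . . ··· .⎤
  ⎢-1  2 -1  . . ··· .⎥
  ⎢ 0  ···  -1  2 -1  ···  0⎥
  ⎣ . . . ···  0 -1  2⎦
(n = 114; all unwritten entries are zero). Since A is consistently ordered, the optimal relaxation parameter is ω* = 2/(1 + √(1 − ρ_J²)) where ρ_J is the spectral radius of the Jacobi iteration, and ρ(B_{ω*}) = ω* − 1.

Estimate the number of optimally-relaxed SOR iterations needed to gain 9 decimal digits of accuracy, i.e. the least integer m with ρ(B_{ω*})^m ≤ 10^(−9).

m = 380

B_J for the 114×114 system has eigenvalues cos(kπ/115); ρ_J = cos(π/115) = 0.9996269.
√(1 − cos²(π/115)) = sin(π/115) ≈ 0.0273148.
ω* = 2 / (1 + 0.0273148) = 2 / 1.0273148 ≈ 1.9468229.
and ρ(B_{ω*}) = 1.9468229 − 1 = 0.9468229.
9·ln10 = 20.7233; −ln(0.9468229) = 0.0546432; m = ⌈20.7233/0.0546432⌉ = ⌈379.248⌉ = 380.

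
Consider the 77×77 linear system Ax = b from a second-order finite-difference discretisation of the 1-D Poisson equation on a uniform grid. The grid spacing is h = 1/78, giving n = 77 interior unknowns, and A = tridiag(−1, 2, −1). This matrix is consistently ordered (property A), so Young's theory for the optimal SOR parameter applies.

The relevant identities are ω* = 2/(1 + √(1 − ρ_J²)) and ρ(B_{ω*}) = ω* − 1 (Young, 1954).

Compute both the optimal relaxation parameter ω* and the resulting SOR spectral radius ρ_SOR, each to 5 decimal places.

ω* = 1.92259, ρ_SOR = 0.92259

With n=77, ρ(Jacobi) = cos(π/78) = 0.99919.
1 − cos²(π/78) = sin²(π/78) ⇒ √(1−ρ_J²) = sin(π/78) = 0.040266.
Then 2/(1+√(1−ρ_J²)) = 2/(1+0.040266); ω* = 2/1.040266 = 1.92259.
ρ_SOR = ω* − 1 = 1.92259 − 1 = 0.92259.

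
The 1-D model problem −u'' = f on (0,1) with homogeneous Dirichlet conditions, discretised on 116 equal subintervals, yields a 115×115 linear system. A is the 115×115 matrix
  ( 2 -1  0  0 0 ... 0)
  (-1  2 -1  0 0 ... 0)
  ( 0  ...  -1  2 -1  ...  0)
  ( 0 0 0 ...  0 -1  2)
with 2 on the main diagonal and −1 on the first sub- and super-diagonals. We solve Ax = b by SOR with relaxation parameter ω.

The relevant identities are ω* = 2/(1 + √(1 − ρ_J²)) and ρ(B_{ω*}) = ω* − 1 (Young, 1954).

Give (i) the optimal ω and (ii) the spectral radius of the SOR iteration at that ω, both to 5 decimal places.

n=115: λ(B_J) = 1 − λ(A)/2 = cos(kπ/116); k=1 gives ρ_J = 0.99963.
root = sin(π/116) = 0.027079  (since 1−cos² = sin²).
So ω* = 2/1.027079 = 1.94727 (Young).
ρ_SOR = ω* − 1 = 1.94727 − 1 = 0.94727.

ω* = 1.94727, ρ_SOR = 0.94727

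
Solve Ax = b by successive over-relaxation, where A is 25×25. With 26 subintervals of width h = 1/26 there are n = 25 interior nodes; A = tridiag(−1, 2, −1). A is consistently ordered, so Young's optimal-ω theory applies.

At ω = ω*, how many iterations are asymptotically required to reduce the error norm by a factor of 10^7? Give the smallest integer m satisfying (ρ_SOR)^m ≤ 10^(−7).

m = 67

½·tridiag(1,0,1) at n=25: λ_k = cos(kπ/26); max |λ| at k=1 ⇒ ρ_J = cos(π/26) ≈ 0.9927089.
√(1−ρ_J²) = |sin(π/26)| = 0.1205367
Young: ω* = 2/(1+√(1−ρ_J²)) = 2/(1+0.1205367) = 2/1.1205367 = 1.7848590.
Hence ρ(B_{ω*}) = 1.7848590 − 1 = 0.7848590.
m ≥ 7·ln10 / (−ln 0.7848590) = 66.535; smallest integer m = 67.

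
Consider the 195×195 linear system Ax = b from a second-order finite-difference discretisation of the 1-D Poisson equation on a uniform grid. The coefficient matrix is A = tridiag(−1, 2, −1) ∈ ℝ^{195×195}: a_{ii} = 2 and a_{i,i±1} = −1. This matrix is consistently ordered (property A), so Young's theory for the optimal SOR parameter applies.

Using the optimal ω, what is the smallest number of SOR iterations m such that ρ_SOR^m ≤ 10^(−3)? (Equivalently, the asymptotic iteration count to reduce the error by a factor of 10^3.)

m = 216

With n=195, ρ(Jacobi) = cos(π/196) = 0.9998715.
1 − cos²(π/196) = sin²(π/196) ⇒ √(1−ρ_J²) = sin(π/196) = 0.0160278.
Young: ω* = 2/(1+√(1−ρ_J²)) = 2/(1+0.0160278) = 2/1.0160278 = 1.9684501.
ρ_SOR = ω* − 1 = 1.9684501 − 1 = 0.9684501.
3·ln10 = 6.90776; −ln(0.9684501) = 0.0320583; m = ⌈6.90776/0.0320583⌉ = ⌈215.475⌉ = 216.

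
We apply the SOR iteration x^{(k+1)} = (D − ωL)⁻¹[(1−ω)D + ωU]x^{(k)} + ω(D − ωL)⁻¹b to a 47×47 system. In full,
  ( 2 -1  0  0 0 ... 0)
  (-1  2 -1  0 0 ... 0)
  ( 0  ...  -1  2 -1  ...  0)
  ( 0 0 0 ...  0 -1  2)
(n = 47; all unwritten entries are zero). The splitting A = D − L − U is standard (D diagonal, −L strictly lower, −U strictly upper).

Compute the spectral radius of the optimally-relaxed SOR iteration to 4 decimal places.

ρ_SOR = 0.8772

B_J for the 47×47 system has eigenvalues cos(kπ/48); ρ_J = cos(π/48) = 0.9979.
1 − cos²(π/48) = sin²(π/48) ⇒ √(1−ρ_J²) = sin(π/48) = 0.06540.
[ω*] 2 ÷ (1 + 0.06540) = 2 ÷ 1.06540 = 1.8772.
ρ_SOR = ω* − 1 ≈ 0.8772.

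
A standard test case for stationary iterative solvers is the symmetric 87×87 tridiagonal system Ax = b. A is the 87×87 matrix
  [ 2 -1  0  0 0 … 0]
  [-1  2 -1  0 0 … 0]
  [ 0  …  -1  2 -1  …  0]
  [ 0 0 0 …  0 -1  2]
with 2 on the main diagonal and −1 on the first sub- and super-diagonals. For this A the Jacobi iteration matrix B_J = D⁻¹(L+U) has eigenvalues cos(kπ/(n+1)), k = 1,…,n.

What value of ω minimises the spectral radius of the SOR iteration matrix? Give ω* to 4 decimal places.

With n=87, ρ(Jacobi) = cos(π/88) = 0.9994.
√(1 − cos²(π/88)) = sin(π/88) ≈ 0.03569.
ω* = 2/(1+0.03569) = 1.9311
At ω = 1.9311 every |λ(B_ω)| = ω−1, so ρ_SOR = 0.9311.

ω* = 1.9311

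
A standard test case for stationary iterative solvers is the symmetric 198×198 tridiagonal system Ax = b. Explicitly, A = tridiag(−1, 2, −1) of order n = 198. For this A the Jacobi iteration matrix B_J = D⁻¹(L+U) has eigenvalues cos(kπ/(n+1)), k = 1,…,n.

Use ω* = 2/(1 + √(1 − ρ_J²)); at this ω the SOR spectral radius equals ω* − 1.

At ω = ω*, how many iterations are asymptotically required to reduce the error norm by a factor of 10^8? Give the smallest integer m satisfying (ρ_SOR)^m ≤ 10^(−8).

m = 584

ρ_J = max_k |cos(kπ/199)| = cos(π/199) = 0.9998754
root = sin(π/199) = 0.0157862  (since 1−cos² = sin²).
Young: ω* = 2/(1+√(1−ρ_J²)) = 2/(1+0.0157862) = 2/1.0157862 = 1.9689183.
and ρ(B_{ω*}) = 1.9689183 − 1 = 0.9689183.
ρ_SOR^m ≤ 10^(−8) ⇔ m ≥ 8·ln10/(−ln 0.9689183) = 18.4207/0.031575 = 583.395; m = ⌈583.395⌉ = 584.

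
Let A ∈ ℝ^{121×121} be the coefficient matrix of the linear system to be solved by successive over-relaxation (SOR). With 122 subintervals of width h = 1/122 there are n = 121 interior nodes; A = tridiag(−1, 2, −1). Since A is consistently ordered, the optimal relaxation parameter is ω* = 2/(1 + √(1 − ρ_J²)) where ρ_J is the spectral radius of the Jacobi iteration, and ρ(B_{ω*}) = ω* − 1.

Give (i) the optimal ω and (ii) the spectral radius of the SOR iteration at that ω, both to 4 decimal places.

ω* = 1.9498, ρ_SOR = 0.9498

ρ_J = max_k |cos(kπ/122)| = cos(π/122) = 0.9997
√(1 − cos²(π/122)) = sin(π/122) ≈ 0.02575.
Young: ω* = 2/(1+√(1−ρ_J²)) = 2/(1+0.02575) = 2/1.02575 = 1.9498.
ρ_SOR = ω* − 1 ≈ 0.9498.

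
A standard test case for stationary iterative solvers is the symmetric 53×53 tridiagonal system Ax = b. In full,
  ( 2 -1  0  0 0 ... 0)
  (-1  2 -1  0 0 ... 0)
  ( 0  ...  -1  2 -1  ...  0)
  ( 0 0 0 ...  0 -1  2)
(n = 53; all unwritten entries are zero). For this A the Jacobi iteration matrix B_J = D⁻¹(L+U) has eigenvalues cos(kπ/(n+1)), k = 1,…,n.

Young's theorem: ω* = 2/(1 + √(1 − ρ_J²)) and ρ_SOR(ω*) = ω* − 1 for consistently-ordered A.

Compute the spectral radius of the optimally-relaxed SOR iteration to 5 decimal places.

ρ_SOR = 0.89010

[ρ_J] n=53: ρ(B_J) = cos(π/(n+1)) = cos(π/54) = 0.99831.
√(1 − cos²(π/54)) = sin(π/54) ≈ 0.058145.
ω* = 2/(1+0.058145) = 1.89010
Hence ρ(B_{ω*}) = 1.89010 − 1 = 0.89010.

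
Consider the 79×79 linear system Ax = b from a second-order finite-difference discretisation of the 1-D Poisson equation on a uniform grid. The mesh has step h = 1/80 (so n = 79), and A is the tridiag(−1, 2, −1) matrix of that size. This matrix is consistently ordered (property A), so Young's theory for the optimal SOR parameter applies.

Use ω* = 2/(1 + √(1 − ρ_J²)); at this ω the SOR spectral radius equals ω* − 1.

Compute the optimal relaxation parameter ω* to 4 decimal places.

½·tridiag(1,0,1) at n=79: λ_k = cos(kπ/80); max |λ| at k=1 ⇒ ρ_J = cos(π/80) ≈ 0.9992.
root = sin(π/80) = 0.03926  (since 1−cos² = sin²).
Then 2/(1+√(1−ρ_J²)) = 2/(1+0.03926); ω* = 2/1.03926 = 1.9244.
and ρ(B_{ω*}) = 1.9244 − 1 = 0.9244.

ω* = 1.9244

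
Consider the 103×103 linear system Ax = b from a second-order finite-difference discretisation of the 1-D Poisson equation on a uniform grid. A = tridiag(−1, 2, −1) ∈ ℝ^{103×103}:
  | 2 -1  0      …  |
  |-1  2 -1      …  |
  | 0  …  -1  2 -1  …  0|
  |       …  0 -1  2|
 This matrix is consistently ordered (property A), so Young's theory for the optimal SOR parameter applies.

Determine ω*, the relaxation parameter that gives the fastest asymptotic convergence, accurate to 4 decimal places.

ω* = 1.9414

B_J for the 103×103 system has eigenvalues cos(kπ/104); ρ_J = cos(π/104) = 0.9995.
√(1−ρ_J²) simplifies to sin(π/104) = 0.03020.
[ω*] 2 ÷ (1 + 0.03020) = 2 ÷ 1.03020 = 1.9414.
and ρ(B_{ω*}) = 1.9414 − 1 = 0.9414.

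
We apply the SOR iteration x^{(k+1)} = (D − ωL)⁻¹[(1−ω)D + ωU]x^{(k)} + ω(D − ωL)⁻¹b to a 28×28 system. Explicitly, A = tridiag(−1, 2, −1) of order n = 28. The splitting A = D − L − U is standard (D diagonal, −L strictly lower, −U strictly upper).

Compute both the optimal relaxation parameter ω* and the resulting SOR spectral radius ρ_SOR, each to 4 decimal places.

ω* = 1.8049, ρ_SOR = 0.8049

[ρ_J] n=28: ρ(B_J) = cos(π/(n+1)) = cos(π/29) = 0.9941.
√(1−ρ_J²) = |sin(π/29)| = 0.10812
ω* = 2 / (1 + 0.10812) = 2 / 1.10812 ≈ 1.8049.
[ρ_SOR] ω* − 1 = 0.8049.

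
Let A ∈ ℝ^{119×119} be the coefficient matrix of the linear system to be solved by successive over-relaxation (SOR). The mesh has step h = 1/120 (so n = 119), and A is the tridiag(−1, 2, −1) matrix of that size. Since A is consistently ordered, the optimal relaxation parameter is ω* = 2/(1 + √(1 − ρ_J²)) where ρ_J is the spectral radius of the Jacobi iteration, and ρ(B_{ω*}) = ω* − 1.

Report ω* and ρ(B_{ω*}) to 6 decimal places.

B_J for the 119×119 system has eigenvalues cos(kπ/120); ρ_J = cos(π/120) = 0.999657.
1 − cos²(π/120) = sin²(π/120) ⇒ √(1−ρ_J²) = sin(π/120) = 0.0261769.
Young: ω* = 2/(1+√(1−ρ_J²)) = 2/(1+0.0261769) = 2/1.0261769 = 1.948982.
Hence ρ(B_{ω*}) = 1.948982 − 1 = 0.948982.

ω* = 1.948982, ρ_SOR = 0.948982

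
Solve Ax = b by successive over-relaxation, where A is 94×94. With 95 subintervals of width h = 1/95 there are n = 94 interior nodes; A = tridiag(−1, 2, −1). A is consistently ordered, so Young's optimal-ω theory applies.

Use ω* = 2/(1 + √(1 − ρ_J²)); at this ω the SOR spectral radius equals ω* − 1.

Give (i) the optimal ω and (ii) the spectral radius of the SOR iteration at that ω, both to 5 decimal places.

With n=94, ρ(Jacobi) = cos(π/95) = 0.99945.
root = sin(π/95) = 0.033063  (since 1−cos² = sin²).
[ω*] 2 ÷ (1 + 0.033063) = 2 ÷ 1.033063 = 1.93599.
[ρ_SOR] ω* − 1 = 0.93599.

ω* = 1.93599, ρ_SOR = 0.93599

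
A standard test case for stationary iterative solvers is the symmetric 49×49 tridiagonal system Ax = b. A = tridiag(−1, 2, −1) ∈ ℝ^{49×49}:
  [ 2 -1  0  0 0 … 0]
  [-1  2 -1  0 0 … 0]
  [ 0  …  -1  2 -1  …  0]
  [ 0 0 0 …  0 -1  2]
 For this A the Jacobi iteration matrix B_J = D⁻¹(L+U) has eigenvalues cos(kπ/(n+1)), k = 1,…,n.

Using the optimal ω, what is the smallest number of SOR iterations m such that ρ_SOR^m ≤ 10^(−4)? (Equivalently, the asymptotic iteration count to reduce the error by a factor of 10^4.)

m = 74

½·tridiag(1,0,1) at n=49: λ_k = cos(kπ/50); max |λ| at k=1 ⇒ ρ_J = cos(π/50) ≈ 0.9980267.
√(1 − cos²(π/50)) = sin(π/50) ≈ 0.0627905.
ω* = 2/(1 + 0.0627905) = 2/1.0627905 = 1.8818384.
ρ_SOR = ω* − 1 = 1.8818384 − 1 = 0.8818384.
m ≥ 4·ln10 / (−ln 0.8818384) = 73.246; smallest integer m = 74.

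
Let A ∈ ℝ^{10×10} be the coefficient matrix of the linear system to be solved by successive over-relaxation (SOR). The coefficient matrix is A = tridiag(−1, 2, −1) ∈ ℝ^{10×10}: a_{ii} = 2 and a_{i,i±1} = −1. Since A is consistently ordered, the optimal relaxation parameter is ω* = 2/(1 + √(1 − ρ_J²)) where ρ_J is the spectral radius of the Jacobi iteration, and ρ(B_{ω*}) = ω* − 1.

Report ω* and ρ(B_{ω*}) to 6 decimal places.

ω* = 1.560388, ρ_SOR = 0.560388

n=10: λ(B_J) = 1 − λ(A)/2 = cos(kπ/11); k=1 gives ρ_J = 0.959493.
√(1 − cos²(π/11)) = sin(π/11) ≈ 0.2817326.
Then 2/(1+√(1−ρ_J²)) = 2/(1+0.2817326); ω* = 2/1.2817326 = 1.560388.
[ρ_SOR] ω* − 1 = 0.560388.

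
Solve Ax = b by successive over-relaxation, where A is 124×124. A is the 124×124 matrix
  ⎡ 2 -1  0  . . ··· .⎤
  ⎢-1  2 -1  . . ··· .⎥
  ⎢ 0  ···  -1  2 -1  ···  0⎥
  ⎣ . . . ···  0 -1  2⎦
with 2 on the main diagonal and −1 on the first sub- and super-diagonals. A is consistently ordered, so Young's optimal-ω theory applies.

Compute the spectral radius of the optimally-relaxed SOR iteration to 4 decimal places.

[ρ_J] n=124: ρ(B_J) = cos(π/(n+1)) = cos(π/125) = 0.9997.
√(1−ρ_J²) = |sin(π/125)| = 0.02513
So ω* = 2/1.02513 = 1.9510 (Young).
and ρ(B_{ω*}) = 1.9510 − 1 = 0.9510.

ρ_SOR = 0.9510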